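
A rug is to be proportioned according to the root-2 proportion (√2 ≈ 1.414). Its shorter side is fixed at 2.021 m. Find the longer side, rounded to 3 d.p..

root-2 ≈ 1.41421.
Longer side = 2.021 × 1.41421 ≈ 2.85812 → 2.858 m.

2.858 m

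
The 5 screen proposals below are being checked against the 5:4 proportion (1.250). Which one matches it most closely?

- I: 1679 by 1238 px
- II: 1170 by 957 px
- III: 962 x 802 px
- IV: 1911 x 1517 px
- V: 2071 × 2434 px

Ratios (long/short): I ≈ 1.356; II ≈ 1.223; III ≈ 1.200; IV ≈ 1.260; V ≈ 1.175.
5:4 ≈ 1.250; option IV is nearest (Δ 0.010).

IV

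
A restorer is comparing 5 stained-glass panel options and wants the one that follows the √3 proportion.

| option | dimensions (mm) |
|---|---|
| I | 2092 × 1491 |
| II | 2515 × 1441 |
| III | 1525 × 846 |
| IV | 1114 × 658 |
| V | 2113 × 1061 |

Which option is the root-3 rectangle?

II

Ratios (long/short): I ≈ 1.403; II ≈ 1.745; III ≈ 1.803; IV ≈ 1.693; V ≈ 1.992.
root-3 ≈ 1.732; option II is nearest (Δ 0.013).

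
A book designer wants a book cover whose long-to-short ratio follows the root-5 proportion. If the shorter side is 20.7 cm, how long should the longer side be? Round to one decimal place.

root-5 ≈ 2.23607.
Longer side = 20.7 × 2.23607 ≈ 46.287 → 46.3 cm.

46.3 cm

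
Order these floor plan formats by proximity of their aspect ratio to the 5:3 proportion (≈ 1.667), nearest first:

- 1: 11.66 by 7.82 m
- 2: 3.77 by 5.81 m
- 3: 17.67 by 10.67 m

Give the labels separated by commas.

Ratios: 1 = 11.66 / 7.82 ≈ 1.491; 2 = 5.81 / 3.77 ≈ 1.541; 3 = 17.67 / 10.67 ≈ 1.656.
|Δ from 1.667|: 1 0.176; 2 0.126; 3 0.011.

3, 2, 1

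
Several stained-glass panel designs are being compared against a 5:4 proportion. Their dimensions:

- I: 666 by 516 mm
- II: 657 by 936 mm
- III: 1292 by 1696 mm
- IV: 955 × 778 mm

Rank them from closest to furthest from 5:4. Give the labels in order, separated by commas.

I: 666/516 ≈ 1.291 → |1.291 − 1.250| = 0.041
II: 936/657 ≈ 1.425 → |1.425 − 1.250| = 0.175
III: 1696/1292 ≈ 1.313 → |1.313 − 1.250| = 0.063
IV: 955/778 ≈ 1.228 → |1.228 − 1.250| = 0.022

IV, I, III, II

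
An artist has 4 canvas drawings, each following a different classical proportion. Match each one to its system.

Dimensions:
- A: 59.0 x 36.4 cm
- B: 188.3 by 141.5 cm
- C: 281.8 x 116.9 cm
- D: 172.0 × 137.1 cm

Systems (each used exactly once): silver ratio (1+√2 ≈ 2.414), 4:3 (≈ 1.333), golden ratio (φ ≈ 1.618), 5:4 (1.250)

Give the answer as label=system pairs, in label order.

A=golden ratio, B=4:3, C=silver ratio, D=5:4

A = 59.0/36.4 ≈ 1.621 → golden ratio (1.618)
B = 188.3/141.5 ≈ 1.331 → 4:3 (1.333)
C = 281.8/116.9 ≈ 2.411 → silver ratio (2.414)
D = 172.0/137.1 ≈ 1.255 → 5:4 (1.250)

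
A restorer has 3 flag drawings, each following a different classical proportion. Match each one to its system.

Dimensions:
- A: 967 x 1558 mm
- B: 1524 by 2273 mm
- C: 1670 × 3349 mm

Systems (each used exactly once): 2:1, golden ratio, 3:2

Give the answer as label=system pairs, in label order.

A=golden ratio, B=3:2, C=2:1

Ratios: A ≈ 1.611; B ≈ 1.491; C ≈ 2.005.
Targets: 2:1 ≈ 2.000; golden ratio ≈ 1.618; 3:2 ≈ 1.500.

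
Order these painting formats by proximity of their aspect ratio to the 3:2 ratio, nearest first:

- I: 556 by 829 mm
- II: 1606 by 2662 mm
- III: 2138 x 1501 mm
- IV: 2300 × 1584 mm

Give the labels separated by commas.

I: 829/556 ≈ 1.491 → |1.491 − 1.500| = 0.009
II: 2662/1606 ≈ 1.658 → |1.658 − 1.500| = 0.158
III: 2138/1501 ≈ 1.424 → |1.424 − 1.500| = 0.076
IV: 2300/1584 ≈ 1.452 → |1.452 − 1.500| = 0.048

I, IV, III, II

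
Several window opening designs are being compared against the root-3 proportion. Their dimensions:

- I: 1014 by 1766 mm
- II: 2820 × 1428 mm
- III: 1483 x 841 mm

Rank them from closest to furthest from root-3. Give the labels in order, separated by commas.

Ratios: I = 1766 / 1014 ≈ 1.742; II = 2820 / 1428 ≈ 1.975; III = 1483 / 841 ≈ 1.763.
|Δ from 1.732|: I 0.010; II 0.243; III 0.031.

I, III, II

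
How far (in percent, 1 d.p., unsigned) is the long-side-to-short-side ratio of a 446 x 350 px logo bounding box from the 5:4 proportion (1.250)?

Ratio = 446 / 350 ≈ 1.2743.
Ideal 5:4 = 1.2500. |1.2743 − 1.2500| / 1.2500 ≈ 1.94% → 1.9%.

1.9%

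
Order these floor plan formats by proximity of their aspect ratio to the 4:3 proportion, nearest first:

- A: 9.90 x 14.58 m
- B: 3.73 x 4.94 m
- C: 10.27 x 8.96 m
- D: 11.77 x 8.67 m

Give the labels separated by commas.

B, D, A, C

Ratios: A = 14.58 / 9.90 ≈ 1.473; B = 4.94 / 3.73 ≈ 1.324; C = 10.27 / 8.96 ≈ 1.146; D = 11.77 / 8.67 ≈ 1.358.
|Δ from 1.333|: A 0.140; B 0.009; C 0.187; D 0.025.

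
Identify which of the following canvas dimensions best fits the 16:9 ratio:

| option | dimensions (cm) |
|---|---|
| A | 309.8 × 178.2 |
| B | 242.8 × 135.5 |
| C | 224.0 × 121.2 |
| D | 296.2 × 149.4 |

Target 16:9 ≈ 1.778.
A: 1.738 (Δ0.040)  B: 1.792 (Δ0.014)  C: 1.848 (Δ0.070)  D: 1.983 (Δ0.205)

B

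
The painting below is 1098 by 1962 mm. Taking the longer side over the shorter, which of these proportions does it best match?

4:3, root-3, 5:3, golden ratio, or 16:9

1962/1098 ≈ 1.787. Nearest candidates are 16:9 (1.778, off by 0.009) and root-3 (1.732, off by 0.055).

16:9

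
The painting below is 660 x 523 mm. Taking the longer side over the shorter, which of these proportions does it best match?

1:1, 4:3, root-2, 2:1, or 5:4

5:4

660/523 ≈ 1.262. Nearest candidates are 5:4 (1.250, off by 0.012) and 4:3 (1.333, off by 0.071).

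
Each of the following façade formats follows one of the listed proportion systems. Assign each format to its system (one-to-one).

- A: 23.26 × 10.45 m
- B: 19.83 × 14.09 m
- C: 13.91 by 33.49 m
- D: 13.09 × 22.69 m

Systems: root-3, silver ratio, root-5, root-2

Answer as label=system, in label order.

A = 23.26/10.45 ≈ 2.226 → root-5 (2.236)
B = 19.83/14.09 ≈ 1.407 → root-2 (1.414)
C = 33.49/13.91 ≈ 2.408 → silver ratio (2.414)
D = 22.69/13.09 ≈ 1.733 → root-3 (1.732)

A=root-5, B=root-2, C=silver ratio, D=root-3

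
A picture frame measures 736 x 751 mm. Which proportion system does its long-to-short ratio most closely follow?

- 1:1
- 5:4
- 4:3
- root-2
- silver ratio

1:1

Ratio = 751 / 736 ≈ 1.020.
Distances: 1:1 1.000 (Δ 0.020); 5:4 1.250 (Δ 0.230); 4:3 1.333 (Δ 0.313); root-2 1.414 (Δ 0.394); silver ratio 2.414 (Δ 1.394).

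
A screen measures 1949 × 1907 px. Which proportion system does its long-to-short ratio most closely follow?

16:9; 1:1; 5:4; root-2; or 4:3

Ratio = 1949 / 1907 ≈ 1.022.
Distances: 16:9 1.778 (Δ 0.756); 1:1 1.000 (Δ 0.022); 5:4 1.250 (Δ 0.228); root-2 1.414 (Δ 0.392); 4:3 1.333 (Δ 0.311).

1:1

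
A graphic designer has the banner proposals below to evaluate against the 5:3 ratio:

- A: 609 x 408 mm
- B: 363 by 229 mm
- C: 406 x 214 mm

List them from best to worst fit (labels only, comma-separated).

B, A, C

Ratios: A = 609 / 408 ≈ 1.493; B = 363 / 229 ≈ 1.585; C = 406 / 214 ≈ 1.897.
|Δ from 1.667|: A 0.174; B 0.082; C 0.230.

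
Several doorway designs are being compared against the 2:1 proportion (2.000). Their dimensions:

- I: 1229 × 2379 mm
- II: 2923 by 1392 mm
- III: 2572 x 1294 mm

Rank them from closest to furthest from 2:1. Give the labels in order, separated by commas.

III, I, II

Ratios: I = 2379 / 1229 ≈ 1.936; II = 2923 / 1392 ≈ 2.100; III = 2572 / 1294 ≈ 1.988.
|Δ from 2.000|: I 0.064; II 0.100; III 0.012.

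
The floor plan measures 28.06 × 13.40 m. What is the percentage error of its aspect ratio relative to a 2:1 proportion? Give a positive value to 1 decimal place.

4.7%

Ratio = 28.06 / 13.40 ≈ 2.0940.
Ideal 2:1 = 2.0000. |2.0940 − 2.0000| / 2.0000 ≈ 4.70% → 4.7%.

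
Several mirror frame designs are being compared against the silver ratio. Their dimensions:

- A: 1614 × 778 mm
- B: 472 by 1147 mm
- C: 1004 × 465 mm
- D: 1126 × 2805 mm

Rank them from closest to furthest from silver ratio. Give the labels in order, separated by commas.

A: 1614/778 ≈ 2.075 → |2.075 − 2.414| = 0.339
B: 1147/472 ≈ 2.430 → |2.430 − 2.414| = 0.016
C: 1004/465 ≈ 2.159 → |2.159 − 2.414| = 0.255
D: 2805/1126 ≈ 2.491 → |2.491 − 2.414| = 0.077

B, D, C, A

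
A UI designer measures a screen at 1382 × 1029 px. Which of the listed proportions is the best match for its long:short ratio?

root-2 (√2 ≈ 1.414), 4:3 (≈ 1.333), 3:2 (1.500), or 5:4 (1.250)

Ratio = 1382 / 1029 ≈ 1.343.
Distances: root-2 1.414 (Δ 0.071); 4:3 1.333 (Δ 0.010); 3:2 1.500 (Δ 0.157); 5:4 1.250 (Δ 0.093).

4:3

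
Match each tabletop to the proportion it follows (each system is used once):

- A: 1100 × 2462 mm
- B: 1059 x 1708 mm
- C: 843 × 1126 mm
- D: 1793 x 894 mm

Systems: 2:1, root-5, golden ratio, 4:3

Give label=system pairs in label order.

A = 2462/1100 ≈ 2.238 → root-5 (2.236)
B = 1708/1059 ≈ 1.613 → golden ratio (1.618)
C = 1126/843 ≈ 1.336 → 4:3 (1.333)
D = 1793/894 ≈ 2.006 → 2:1 (2.000)

A=root-5, B=golden ratio, C=4:3, D=2:1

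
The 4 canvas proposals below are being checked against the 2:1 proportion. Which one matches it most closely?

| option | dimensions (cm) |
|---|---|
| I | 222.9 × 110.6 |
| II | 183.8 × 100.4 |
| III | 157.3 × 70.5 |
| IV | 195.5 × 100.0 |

Ratios (long/short): I ≈ 2.015; II ≈ 1.831; III ≈ 2.231; IV ≈ 1.955.
2:1 ≈ 2.000; option I is nearest (Δ 0.015).

I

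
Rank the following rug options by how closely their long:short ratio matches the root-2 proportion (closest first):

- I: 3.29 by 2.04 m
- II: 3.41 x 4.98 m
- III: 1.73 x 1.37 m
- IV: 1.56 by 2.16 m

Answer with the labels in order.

I: 3.29/2.04 ≈ 1.613 → |1.613 − 1.414| = 0.199
II: 4.98/3.41 ≈ 1.460 → |1.460 − 1.414| = 0.046
III: 1.73/1.37 ≈ 1.263 → |1.263 − 1.414| = 0.151
IV: 2.16/1.56 ≈ 1.385 → |1.385 − 1.414| = 0.029

IV, II, III, I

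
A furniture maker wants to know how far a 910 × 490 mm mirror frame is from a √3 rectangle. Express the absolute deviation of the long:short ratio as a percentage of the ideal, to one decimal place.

7.2%

Ratio = 910 / 490 ≈ 1.8571.
Ideal root-3 ≈ 1.7321. |1.8571 − 1.7321| / 1.7321 ≈ 7.22% → 7.2%.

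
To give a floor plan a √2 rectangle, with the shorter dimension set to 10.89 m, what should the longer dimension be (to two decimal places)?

15.40 m

root-2 ≈ 1.41421.
Longer side = 10.89 × 1.41421 ≈ 15.4007 → 15.40 m.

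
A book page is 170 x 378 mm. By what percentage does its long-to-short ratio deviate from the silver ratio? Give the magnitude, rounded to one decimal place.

7.9%

Ratio = 378 / 170 ≈ 2.2235.
Ideal silver ratio ≈ 2.4142. |2.2235 − 2.4142| / 2.4142 ≈ 7.90% → 7.9%.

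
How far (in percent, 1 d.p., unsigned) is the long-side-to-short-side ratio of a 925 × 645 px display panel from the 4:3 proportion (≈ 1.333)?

7.6%

Ratio = 925 / 645 ≈ 1.4341.
Ideal 4:3 ≈ 1.3333. |1.4341 − 1.3333| / 1.3333 ≈ 7.56% → 7.6%.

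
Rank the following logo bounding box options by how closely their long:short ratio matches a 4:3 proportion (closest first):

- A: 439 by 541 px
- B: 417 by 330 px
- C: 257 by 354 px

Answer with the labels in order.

Ratios: A = 541 / 439 ≈ 1.232; B = 417 / 330 ≈ 1.264; C = 354 / 257 ≈ 1.377.
|Δ from 1.333|: A 0.101; B 0.069; C 0.044.

C, B, A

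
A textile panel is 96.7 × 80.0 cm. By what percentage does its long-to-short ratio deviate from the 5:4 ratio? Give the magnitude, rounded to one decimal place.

Ratio = 96.7 / 80.0 ≈ 1.2087.
Ideal 5:4 = 1.2500. |1.2087 − 1.2500| / 1.2500 ≈ 3.30% → 3.3%.

3.3%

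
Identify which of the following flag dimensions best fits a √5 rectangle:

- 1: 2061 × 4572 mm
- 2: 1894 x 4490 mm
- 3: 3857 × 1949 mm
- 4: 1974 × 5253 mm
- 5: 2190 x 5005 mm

1

Target root-5 ≈ 2.236.
1: 2.218 (Δ0.018)  2: 2.371 (Δ0.135)  3: 1.979 (Δ0.257)  4: 2.661 (Δ0.425)  5: 2.285 (Δ0.049)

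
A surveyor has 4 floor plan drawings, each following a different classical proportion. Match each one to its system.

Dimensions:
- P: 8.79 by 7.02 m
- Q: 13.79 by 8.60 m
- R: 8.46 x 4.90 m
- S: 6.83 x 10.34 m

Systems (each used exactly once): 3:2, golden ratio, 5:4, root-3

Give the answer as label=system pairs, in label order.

P=5:4, Q=golden ratio, R=root-3, S=3:2

Ratios: P ≈ 1.252; Q ≈ 1.603; R ≈ 1.727; S ≈ 1.514.
Targets: 3:2 ≈ 1.500; golden ratio ≈ 1.618; 5:4 ≈ 1.250; root-3 ≈ 1.732.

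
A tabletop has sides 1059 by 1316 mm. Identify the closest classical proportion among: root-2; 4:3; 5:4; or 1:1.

5:4

1316/1059 ≈ 1.243. Nearest candidates are 5:4 (1.250, off by 0.007) and 4:3 (1.333, off by 0.090).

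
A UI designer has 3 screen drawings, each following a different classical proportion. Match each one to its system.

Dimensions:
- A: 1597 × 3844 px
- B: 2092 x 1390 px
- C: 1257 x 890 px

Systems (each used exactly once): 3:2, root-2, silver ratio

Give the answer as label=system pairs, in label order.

Ratios: A ≈ 2.407; B ≈ 1.505; C ≈ 1.412.
Targets: 3:2 ≈ 1.500; root-2 ≈ 1.414; silver ratio ≈ 2.414.

A=silver ratio, B=3:2, C=root-2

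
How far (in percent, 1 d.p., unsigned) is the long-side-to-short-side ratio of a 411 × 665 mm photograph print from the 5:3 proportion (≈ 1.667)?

2.9%

Ratio = 665 / 411 ≈ 1.6180.
Ideal 5:3 ≈ 1.6667. |1.6180 − 1.6667| / 1.6667 ≈ 2.92% → 2.9%.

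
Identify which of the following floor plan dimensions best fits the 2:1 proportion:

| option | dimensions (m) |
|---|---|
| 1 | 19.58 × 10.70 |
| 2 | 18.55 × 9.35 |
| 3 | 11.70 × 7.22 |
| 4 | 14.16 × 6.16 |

Target 2:1 ≈ 2.000.
1: 1.830 (Δ0.170)  2: 1.984 (Δ0.016)  3: 1.620 (Δ0.380)  4: 2.299 (Δ0.299)

2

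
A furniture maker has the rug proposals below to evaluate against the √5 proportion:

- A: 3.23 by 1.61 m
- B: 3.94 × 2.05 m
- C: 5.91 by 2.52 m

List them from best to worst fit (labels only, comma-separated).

Ratios: A = 3.23 / 1.61 ≈ 2.006; B = 3.94 / 2.05 ≈ 1.922; C = 5.91 / 2.52 ≈ 2.345.
|Δ from 2.236|: A 0.230; B 0.314; C 0.109.

C, A, B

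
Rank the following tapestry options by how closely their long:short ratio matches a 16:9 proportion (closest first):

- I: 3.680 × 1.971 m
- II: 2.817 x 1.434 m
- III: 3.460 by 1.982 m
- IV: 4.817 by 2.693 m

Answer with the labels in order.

I: 3.680/1.971 ≈ 1.867 → |1.867 − 1.778| = 0.089
II: 2.817/1.434 ≈ 1.964 → |1.964 − 1.778| = 0.186
III: 3.460/1.982 ≈ 1.746 → |1.746 − 1.778| = 0.032
IV: 4.817/2.693 ≈ 1.789 → |1.789 − 1.778| = 0.011

IV, III, I, II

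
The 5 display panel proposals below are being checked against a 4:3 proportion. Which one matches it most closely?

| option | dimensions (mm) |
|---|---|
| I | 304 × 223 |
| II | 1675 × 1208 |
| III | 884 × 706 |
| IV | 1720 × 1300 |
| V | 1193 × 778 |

Ratios (long/short): I ≈ 1.363; II ≈ 1.387; III ≈ 1.252; IV ≈ 1.323; V ≈ 1.533.
4:3 ≈ 1.333; option IV is nearest (Δ 0.010).

IV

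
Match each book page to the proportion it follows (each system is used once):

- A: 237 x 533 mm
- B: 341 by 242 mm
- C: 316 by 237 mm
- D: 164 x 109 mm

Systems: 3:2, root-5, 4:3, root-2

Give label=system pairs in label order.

Ratios: A ≈ 2.249; B ≈ 1.409; C ≈ 1.333; D ≈ 1.505.
Targets: 3:2 ≈ 1.500; root-5 ≈ 2.236; 4:3 ≈ 1.333; root-2 ≈ 1.414.

A=root-5, B=root-2, C=4:3, D=3:2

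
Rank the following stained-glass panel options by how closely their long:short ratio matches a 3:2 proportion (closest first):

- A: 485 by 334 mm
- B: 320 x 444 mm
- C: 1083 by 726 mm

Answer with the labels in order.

A: 485/334 ≈ 1.452 → |1.452 − 1.500| = 0.048
B: 444/320 ≈ 1.387 → |1.387 − 1.500| = 0.113
C: 1083/726 ≈ 1.492 → |1.492 − 1.500| = 0.008

C, A, B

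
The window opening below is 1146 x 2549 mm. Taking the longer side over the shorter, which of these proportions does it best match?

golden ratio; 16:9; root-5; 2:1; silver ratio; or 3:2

root-5

Ratio = 2549 / 1146 ≈ 2.224.
Distances: golden ratio 1.618 (Δ 0.606); 16:9 1.778 (Δ 0.446); root-5 2.236 (Δ 0.012); 2:1 2.000 (Δ 0.224); silver ratio 2.414 (Δ 0.190); 3:2 1.500 (Δ 0.724).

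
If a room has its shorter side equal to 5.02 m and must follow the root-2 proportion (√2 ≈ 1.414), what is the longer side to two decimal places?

root-2 ≈ 1.41421.
Longer side = 5.02 × 1.41421 ≈ 7.0993 → 7.10 m.

7.10 m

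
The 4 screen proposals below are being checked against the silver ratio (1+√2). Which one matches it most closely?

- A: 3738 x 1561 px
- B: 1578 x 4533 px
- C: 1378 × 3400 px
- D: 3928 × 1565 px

A

Target silver ratio ≈ 2.414.
A: 2.395 (Δ0.019)  B: 2.873 (Δ0.459)  C: 2.467 (Δ0.053)  D: 2.510 (Δ0.096)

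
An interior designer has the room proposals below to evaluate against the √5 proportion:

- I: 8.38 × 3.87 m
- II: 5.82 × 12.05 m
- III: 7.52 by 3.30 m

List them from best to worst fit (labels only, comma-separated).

Ratios: I = 8.38 / 3.87 ≈ 2.165; II = 12.05 / 5.82 ≈ 2.070; III = 7.52 / 3.30 ≈ 2.279.
|Δ from 2.236|: I 0.071; II 0.166; III 0.043.

III, I, II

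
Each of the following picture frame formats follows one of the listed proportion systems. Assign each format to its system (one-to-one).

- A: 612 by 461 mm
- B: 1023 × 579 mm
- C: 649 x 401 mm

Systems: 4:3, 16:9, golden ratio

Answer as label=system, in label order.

A=4:3, B=16:9, C=golden ratio

A = 612/461 ≈ 1.328 → 4:3 (1.333)
B = 1023/579 ≈ 1.767 → 16:9 (1.778)
C = 649/401 ≈ 1.618 → golden ratio (1.618)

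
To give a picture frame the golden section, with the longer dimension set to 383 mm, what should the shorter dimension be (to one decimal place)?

236.7 mm

golden ratio ≈ 1.61803.
Shorter side = 383 ÷ 1.61803 ≈ 236.708 → 236.7 mm.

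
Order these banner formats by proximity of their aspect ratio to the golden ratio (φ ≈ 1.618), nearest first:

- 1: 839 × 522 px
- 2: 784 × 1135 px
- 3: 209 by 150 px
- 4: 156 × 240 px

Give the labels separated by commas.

1: 839/522 ≈ 1.607 → |1.607 − 1.618| = 0.011
2: 1135/784 ≈ 1.448 → |1.448 − 1.618| = 0.170
3: 209/150 ≈ 1.393 → |1.393 − 1.618| = 0.225
4: 240/156 ≈ 1.538 → |1.538 − 1.618| = 0.080

1, 4, 2, 3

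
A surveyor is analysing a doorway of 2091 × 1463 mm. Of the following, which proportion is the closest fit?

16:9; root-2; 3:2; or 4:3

root-2

Ratio = 2091 / 1463 ≈ 1.429.
Distances: 16:9 1.778 (Δ 0.349); root-2 1.414 (Δ 0.015); 3:2 1.500 (Δ 0.071); 4:3 1.333 (Δ 0.096).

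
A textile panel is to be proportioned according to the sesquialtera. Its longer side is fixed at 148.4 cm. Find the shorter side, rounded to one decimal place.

98.9 cm

3:2 = 1.50000.
Shorter side = 148.4 ÷ 1.50000 ≈ 98.933 → 98.9 cm.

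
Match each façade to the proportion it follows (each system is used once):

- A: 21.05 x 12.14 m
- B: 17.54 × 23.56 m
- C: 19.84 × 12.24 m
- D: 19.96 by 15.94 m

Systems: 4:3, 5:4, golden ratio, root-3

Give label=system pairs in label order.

A=root-3, B=4:3, C=golden ratio, D=5:4

A = 21.05/12.14 ≈ 1.734 → root-3 (1.732)
B = 23.56/17.54 ≈ 1.343 → 4:3 (1.333)
C = 19.84/12.24 ≈ 1.621 → golden ratio (1.618)
D = 19.96/15.94 ≈ 1.252 → 5:4 (1.250)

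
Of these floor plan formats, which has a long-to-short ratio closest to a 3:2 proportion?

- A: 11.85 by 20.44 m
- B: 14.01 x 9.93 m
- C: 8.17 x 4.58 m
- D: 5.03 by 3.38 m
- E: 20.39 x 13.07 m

Ratios (long/short): A ≈ 1.725; B ≈ 1.411; C ≈ 1.784; D ≈ 1.488; E ≈ 1.560.
3:2 ≈ 1.500; option D is nearest (Δ 0.012).

D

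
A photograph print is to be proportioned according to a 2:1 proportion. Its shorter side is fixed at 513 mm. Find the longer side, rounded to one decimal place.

2:1 = 2.00000.
Longer side = 513 × 2.00000 ≈ 1026.000 → 1026.0 mm.

1026.0 mm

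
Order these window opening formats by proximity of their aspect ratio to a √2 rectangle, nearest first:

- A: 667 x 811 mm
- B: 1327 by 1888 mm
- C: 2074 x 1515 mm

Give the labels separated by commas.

B, C, A

Ratios: A = 811 / 667 ≈ 1.216; B = 1888 / 1327 ≈ 1.423; C = 2074 / 1515 ≈ 1.369.
|Δ from 1.414|: A 0.198; B 0.009; C 0.045.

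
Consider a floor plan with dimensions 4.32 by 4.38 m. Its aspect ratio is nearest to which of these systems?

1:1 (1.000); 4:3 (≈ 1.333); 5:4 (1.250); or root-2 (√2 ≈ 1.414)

Ratio = 4.38 / 4.32 ≈ 1.014.
Distances: 1:1 1.000 (Δ 0.014); 4:3 1.333 (Δ 0.319); 5:4 1.250 (Δ 0.236); root-2 1.414 (Δ 0.400).

1:1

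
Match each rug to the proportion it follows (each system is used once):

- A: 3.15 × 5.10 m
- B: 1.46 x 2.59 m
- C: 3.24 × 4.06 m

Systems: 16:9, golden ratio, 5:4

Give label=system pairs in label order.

A = 5.10/3.15 ≈ 1.619 → golden ratio (1.618)
B = 2.59/1.46 ≈ 1.774 → 16:9 (1.778)
C = 4.06/3.24 ≈ 1.253 → 5:4 (1.250)

A=golden ratio, B=16:9, C=5:4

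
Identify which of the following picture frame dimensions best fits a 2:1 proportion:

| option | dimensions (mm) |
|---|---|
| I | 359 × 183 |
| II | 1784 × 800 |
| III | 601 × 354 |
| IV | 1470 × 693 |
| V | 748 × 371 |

V

Ratios (long/short): I ≈ 1.962; II ≈ 2.230; III ≈ 1.698; IV ≈ 2.121; V ≈ 2.016.
2:1 ≈ 2.000; option V is nearest (Δ 0.016).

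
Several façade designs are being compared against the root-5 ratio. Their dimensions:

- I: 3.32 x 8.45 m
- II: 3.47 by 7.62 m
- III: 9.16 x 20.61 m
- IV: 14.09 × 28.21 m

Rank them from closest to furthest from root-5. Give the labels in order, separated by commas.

Ratios: I = 8.45 / 3.32 ≈ 2.545; II = 7.62 / 3.47 ≈ 2.196; III = 20.61 / 9.16 ≈ 2.250; IV = 28.21 / 14.09 ≈ 2.002.
|Δ from 2.236|: I 0.309; II 0.040; III 0.014; IV 0.234.

III, II, IV, I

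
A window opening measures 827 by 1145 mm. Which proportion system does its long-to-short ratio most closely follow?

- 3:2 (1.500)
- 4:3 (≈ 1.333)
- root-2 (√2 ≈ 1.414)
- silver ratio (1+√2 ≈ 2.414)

root-2

Ratio = 1145 / 827 ≈ 1.385.
Distances: 3:2 1.500 (Δ 0.115); 4:3 1.333 (Δ 0.052); root-2 1.414 (Δ 0.029); silver ratio 2.414 (Δ 1.029).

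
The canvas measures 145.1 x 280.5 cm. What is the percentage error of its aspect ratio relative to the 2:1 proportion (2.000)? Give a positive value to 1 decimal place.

Ratio = 280.5 / 145.1 ≈ 1.9331.
Ideal 2:1 = 2.0000. |1.9331 − 2.0000| / 2.0000 ≈ 3.34% → 3.3%.

3.3%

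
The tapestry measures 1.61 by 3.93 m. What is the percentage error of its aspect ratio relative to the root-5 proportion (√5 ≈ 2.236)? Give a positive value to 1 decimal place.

9.2%

Ratio = 3.93 / 1.61 ≈ 2.4410.
Ideal root-5 ≈ 2.2361. |2.4410 − 2.2361| / 2.2361 ≈ 9.16% → 9.2%.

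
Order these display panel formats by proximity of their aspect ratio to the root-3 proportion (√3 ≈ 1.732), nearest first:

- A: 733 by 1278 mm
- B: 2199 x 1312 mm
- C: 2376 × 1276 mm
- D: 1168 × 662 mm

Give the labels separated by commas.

A: 1278/733 ≈ 1.744 → |1.744 − 1.732| = 0.012
B: 2199/1312 ≈ 1.676 → |1.676 − 1.732| = 0.056
C: 2376/1276 ≈ 1.862 → |1.862 − 1.732| = 0.130
D: 1168/662 ≈ 1.764 → |1.764 − 1.732| = 0.032

A, D, B, C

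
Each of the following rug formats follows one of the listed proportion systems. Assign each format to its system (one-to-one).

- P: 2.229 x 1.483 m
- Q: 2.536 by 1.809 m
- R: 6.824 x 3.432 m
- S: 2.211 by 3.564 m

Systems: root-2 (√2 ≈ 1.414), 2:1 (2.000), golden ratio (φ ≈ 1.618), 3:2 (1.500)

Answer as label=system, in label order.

P=3:2, Q=root-2, R=2:1, S=golden ratio

P = 2.229/1.483 ≈ 1.503 → 3:2 (1.500)
Q = 2.536/1.809 ≈ 1.402 → root-2 (1.414)
R = 6.824/3.432 ≈ 1.988 → 2:1 (2.000)
S = 3.564/2.211 ≈ 1.612 → golden ratio (1.618)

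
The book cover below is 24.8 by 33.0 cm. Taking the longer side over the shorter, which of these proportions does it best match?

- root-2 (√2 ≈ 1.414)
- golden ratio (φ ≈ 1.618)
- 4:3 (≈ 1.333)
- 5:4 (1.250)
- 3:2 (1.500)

33.0/24.8 ≈ 1.331. Nearest candidates are 4:3 (1.333, off by 0.002) and 5:4 (1.250, off by 0.081).

4:3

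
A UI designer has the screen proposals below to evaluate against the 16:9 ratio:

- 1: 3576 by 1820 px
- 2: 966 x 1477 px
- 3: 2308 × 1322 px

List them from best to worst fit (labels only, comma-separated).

3, 1, 2

Ratios: 1 = 3576 / 1820 ≈ 1.965; 2 = 1477 / 966 ≈ 1.529; 3 = 2308 / 1322 ≈ 1.746.
|Δ from 1.778|: 1 0.187; 2 0.249; 3 0.032.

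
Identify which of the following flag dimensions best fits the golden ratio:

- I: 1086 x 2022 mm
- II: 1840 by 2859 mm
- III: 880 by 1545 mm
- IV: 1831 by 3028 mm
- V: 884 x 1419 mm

Target golden ratio ≈ 1.618.
I: 1.862 (Δ0.244)  II: 1.554 (Δ0.064)  III: 1.756 (Δ0.138)  IV: 1.654 (Δ0.036)  V: 1.605 (Δ0.013)

V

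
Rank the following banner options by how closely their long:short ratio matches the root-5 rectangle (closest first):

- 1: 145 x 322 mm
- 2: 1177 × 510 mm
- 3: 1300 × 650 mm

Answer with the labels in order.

Ratios: 1 = 322 / 145 ≈ 2.221; 2 = 1177 / 510 ≈ 2.308; 3 = 1300 / 650 ≈ 2.000.
|Δ from 2.236|: 1 0.015; 2 0.072; 3 0.236.

1, 2, 3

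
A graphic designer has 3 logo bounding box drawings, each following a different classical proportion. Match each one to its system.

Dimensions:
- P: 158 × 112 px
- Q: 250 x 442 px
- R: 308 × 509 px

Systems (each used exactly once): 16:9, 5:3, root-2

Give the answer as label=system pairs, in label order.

Ratios: P ≈ 1.411; Q ≈ 1.768; R ≈ 1.653.
Targets: 16:9 ≈ 1.778; 5:3 ≈ 1.667; root-2 ≈ 1.414.

P=root-2, Q=16:9, R=5:3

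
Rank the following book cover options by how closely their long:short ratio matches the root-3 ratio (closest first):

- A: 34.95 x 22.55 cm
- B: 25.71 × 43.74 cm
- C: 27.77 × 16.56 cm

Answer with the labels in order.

Ratios: A = 34.95 / 22.55 ≈ 1.550; B = 43.74 / 25.71 ≈ 1.701; C = 27.77 / 16.56 ≈ 1.677.
|Δ from 1.732|: A 0.182; B 0.031; C 0.055.

B, C, A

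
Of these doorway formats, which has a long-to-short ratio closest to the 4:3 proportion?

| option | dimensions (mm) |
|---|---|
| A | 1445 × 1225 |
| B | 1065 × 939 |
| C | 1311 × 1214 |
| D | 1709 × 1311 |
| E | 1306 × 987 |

E

Target 4:3 ≈ 1.333.
A: 1.180 (Δ0.153)  B: 1.134 (Δ0.199)  C: 1.080 (Δ0.253)  D: 1.304 (Δ0.029)  E: 1.323 (Δ0.010)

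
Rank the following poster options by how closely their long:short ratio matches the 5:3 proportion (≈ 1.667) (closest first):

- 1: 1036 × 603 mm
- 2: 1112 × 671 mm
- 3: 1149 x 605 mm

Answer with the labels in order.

2, 1, 3

Ratios: 1 = 1036 / 603 ≈ 1.718; 2 = 1112 / 671 ≈ 1.657; 3 = 1149 / 605 ≈ 1.899.
|Δ from 1.667|: 1 0.051; 2 0.010; 3 0.232.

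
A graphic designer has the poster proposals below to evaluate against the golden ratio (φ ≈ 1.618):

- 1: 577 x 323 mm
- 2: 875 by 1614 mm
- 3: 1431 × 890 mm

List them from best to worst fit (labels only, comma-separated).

Ratios: 1 = 577 / 323 ≈ 1.786; 2 = 1614 / 875 ≈ 1.845; 3 = 1431 / 890 ≈ 1.608.
|Δ from 1.618|: 1 0.168; 2 0.227; 3 0.010.

3, 1, 2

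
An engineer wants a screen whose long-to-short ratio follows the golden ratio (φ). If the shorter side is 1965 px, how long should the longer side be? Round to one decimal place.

golden ratio ≈ 1.61803.
Longer side = 1965 × 1.61803 ≈ 3179.429 → 3179.4 px.

3179.4 px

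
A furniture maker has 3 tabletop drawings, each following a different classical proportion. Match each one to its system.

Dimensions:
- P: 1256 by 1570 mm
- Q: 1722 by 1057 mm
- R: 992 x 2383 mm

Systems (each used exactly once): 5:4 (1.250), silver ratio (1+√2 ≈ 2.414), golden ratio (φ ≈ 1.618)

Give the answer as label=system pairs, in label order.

Ratios: P ≈ 1.250; Q ≈ 1.629; R ≈ 2.402.
Targets: 5:4 ≈ 1.250; silver ratio ≈ 2.414; golden ratio ≈ 1.618.

P=5:4, Q=golden ratio, R=silver ratio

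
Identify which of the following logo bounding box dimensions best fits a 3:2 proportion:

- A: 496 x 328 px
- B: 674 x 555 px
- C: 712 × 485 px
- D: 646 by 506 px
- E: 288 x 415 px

Target 3:2 ≈ 1.500.
A: 1.512 (Δ0.012)  B: 1.214 (Δ0.286)  C: 1.468 (Δ0.032)  D: 1.277 (Δ0.223)  E: 1.441 (Δ0.059)

A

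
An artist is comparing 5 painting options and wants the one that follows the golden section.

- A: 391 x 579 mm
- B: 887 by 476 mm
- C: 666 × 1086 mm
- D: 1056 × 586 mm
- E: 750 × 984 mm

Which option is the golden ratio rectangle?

Target golden ratio ≈ 1.618.
A: 1.481 (Δ0.137)  B: 1.863 (Δ0.245)  C: 1.631 (Δ0.013)  D: 1.802 (Δ0.184)  E: 1.312 (Δ0.306)

C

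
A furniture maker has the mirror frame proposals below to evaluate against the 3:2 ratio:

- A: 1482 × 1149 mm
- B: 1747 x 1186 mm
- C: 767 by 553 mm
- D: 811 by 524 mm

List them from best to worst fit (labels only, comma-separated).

A: 1482/1149 ≈ 1.290 → |1.290 − 1.500| = 0.210
B: 1747/1186 ≈ 1.473 → |1.473 − 1.500| = 0.027
C: 767/553 ≈ 1.387 → |1.387 − 1.500| = 0.113
D: 811/524 ≈ 1.548 → |1.548 − 1.500| = 0.048

B, D, C, A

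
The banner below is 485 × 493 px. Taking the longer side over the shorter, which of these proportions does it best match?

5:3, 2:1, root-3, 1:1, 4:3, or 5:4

493/485 ≈ 1.016. Nearest candidates are 1:1 (1.000, off by 0.016) and 5:4 (1.250, off by 0.234).

1:1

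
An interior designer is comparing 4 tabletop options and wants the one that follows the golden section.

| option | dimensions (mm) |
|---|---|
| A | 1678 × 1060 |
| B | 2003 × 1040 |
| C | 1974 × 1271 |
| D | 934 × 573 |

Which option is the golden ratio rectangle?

D

Ratios (long/short): A ≈ 1.583; B ≈ 1.926; C ≈ 1.553; D ≈ 1.630.
golden ratio ≈ 1.618; option D is nearest (Δ 0.012).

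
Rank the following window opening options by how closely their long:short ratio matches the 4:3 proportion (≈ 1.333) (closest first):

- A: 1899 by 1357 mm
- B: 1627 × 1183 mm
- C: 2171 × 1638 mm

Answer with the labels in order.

C, B, A

A: 1899/1357 ≈ 1.399 → |1.399 − 1.333| = 0.066
B: 1627/1183 ≈ 1.375 → |1.375 − 1.333| = 0.042
C: 2171/1638 ≈ 1.325 → |1.325 − 1.333| = 0.008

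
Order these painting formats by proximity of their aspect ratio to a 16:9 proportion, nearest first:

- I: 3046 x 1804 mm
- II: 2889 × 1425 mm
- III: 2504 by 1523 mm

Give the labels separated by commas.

I, III, II

I: 3046/1804 ≈ 1.688 → |1.688 − 1.778| = 0.090
II: 2889/1425 ≈ 2.027 → |2.027 − 1.778| = 0.249
III: 2504/1523 ≈ 1.644 → |1.644 − 1.778| = 0.134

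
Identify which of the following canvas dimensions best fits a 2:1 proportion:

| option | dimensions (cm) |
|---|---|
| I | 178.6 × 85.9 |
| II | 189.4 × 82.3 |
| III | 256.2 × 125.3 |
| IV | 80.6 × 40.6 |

IV

Target 2:1 ≈ 2.000.
I: 2.079 (Δ0.079)  II: 2.301 (Δ0.301)  III: 2.045 (Δ0.045)  IV: 1.985 (Δ0.015)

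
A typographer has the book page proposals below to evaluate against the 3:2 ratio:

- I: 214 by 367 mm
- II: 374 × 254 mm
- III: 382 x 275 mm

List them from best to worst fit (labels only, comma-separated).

I: 367/214 ≈ 1.715 → |1.715 − 1.500| = 0.215
II: 374/254 ≈ 1.472 → |1.472 − 1.500| = 0.028
III: 382/275 ≈ 1.389 → |1.389 − 1.500| = 0.111

II, III, I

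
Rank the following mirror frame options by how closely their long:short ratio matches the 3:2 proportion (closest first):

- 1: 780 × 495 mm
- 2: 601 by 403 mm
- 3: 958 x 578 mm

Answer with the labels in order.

Ratios: 1 = 780 / 495 ≈ 1.576; 2 = 601 / 403 ≈ 1.491; 3 = 958 / 578 ≈ 1.657.
|Δ from 1.500|: 1 0.076; 2 0.009; 3 0.157.

2, 1, 3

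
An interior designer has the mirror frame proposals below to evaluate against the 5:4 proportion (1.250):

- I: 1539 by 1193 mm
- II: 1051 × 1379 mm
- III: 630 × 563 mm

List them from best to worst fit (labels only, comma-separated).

I: 1539/1193 ≈ 1.290 → |1.290 − 1.250| = 0.040
II: 1379/1051 ≈ 1.312 → |1.312 − 1.250| = 0.062
III: 630/563 ≈ 1.119 → |1.119 − 1.250| = 0.131

I, II, III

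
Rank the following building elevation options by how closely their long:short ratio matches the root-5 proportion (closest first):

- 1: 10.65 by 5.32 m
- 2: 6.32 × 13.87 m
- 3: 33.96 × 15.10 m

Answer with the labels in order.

3, 2, 1

Ratios: 1 = 10.65 / 5.32 ≈ 2.002; 2 = 13.87 / 6.32 ≈ 2.195; 3 = 33.96 / 15.10 ≈ 2.249.
|Δ from 2.236|: 1 0.234; 2 0.041; 3 0.013.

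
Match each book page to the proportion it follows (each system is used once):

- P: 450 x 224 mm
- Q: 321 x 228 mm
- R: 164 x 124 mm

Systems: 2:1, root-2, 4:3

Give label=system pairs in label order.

P = 450/224 ≈ 2.009 → 2:1 (2.000)
Q = 321/228 ≈ 1.408 → root-2 (1.414)
R = 164/124 ≈ 1.323 → 4:3 (1.333)

P=2:1, Q=root-2, R=4:3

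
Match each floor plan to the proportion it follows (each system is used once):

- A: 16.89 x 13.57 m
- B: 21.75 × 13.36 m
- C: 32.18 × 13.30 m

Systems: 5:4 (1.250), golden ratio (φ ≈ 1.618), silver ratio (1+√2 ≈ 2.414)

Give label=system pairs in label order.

Ratios: A ≈ 1.245; B ≈ 1.628; C ≈ 2.420.
Targets: 5:4 ≈ 1.250; golden ratio ≈ 1.618; silver ratio ≈ 2.414.

A=5:4, B=golden ratio, C=silver ratio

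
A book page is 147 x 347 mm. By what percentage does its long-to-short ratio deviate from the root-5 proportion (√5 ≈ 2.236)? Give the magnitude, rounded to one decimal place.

5.6%

Ratio = 347 / 147 ≈ 2.3605.
Ideal root-5 ≈ 2.2361. |2.3605 − 2.2361| / 2.2361 ≈ 5.56% → 5.6%.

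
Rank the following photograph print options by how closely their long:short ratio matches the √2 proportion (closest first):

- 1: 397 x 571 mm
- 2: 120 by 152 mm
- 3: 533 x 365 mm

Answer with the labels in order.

1: 571/397 ≈ 1.438 → |1.438 − 1.414| = 0.024
2: 152/120 ≈ 1.267 → |1.267 − 1.414| = 0.147
3: 533/365 ≈ 1.460 → |1.460 − 1.414| = 0.046

1, 3, 2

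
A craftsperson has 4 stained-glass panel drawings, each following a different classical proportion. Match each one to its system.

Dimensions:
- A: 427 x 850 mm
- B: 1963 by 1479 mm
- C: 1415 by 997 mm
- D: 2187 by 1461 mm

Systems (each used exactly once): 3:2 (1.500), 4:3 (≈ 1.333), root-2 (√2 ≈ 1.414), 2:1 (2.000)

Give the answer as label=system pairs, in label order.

A = 850/427 ≈ 1.991 → 2:1 (2.000)
B = 1963/1479 ≈ 1.327 → 4:3 (1.333)
C = 1415/997 ≈ 1.419 → root-2 (1.414)
D = 2187/1461 ≈ 1.497 → 3:2 (1.500)

A=2:1, B=4:3, C=root-2, D=3:2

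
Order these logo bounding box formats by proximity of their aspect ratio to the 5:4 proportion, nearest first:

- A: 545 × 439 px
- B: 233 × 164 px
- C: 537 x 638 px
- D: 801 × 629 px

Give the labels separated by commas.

A, D, C, B

Ratios: A = 545 / 439 ≈ 1.241; B = 233 / 164 ≈ 1.421; C = 638 / 537 ≈ 1.188; D = 801 / 629 ≈ 1.273.
|Δ from 1.250|: A 0.009; B 0.171; C 0.062; D 0.023.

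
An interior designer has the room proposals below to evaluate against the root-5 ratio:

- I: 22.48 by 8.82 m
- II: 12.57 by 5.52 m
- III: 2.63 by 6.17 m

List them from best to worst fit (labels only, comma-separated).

Ratios: I = 22.48 / 8.82 ≈ 2.549; II = 12.57 / 5.52 ≈ 2.277; III = 6.17 / 2.63 ≈ 2.346.
|Δ from 2.236|: I 0.313; II 0.041; III 0.110.

II, III, I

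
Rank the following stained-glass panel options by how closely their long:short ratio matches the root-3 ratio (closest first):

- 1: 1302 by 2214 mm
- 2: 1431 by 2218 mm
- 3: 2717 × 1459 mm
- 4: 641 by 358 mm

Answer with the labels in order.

Ratios: 1 = 2214 / 1302 ≈ 1.700; 2 = 2218 / 1431 ≈ 1.550; 3 = 2717 / 1459 ≈ 1.862; 4 = 641 / 358 ≈ 1.791.
|Δ from 1.732|: 1 0.032; 2 0.182; 3 0.130; 4 0.059.

1, 4, 3, 2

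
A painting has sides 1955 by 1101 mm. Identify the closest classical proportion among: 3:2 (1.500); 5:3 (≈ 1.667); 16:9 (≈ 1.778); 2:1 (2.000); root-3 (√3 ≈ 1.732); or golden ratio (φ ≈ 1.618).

1955/1101 ≈ 1.776. Nearest candidates are 16:9 (1.778, off by 0.002) and root-3 (1.732, off by 0.044).

16:9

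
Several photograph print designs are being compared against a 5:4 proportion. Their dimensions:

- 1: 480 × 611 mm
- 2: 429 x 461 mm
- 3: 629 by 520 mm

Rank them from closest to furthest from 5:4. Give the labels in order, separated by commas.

1, 3, 2

Ratios: 1 = 611 / 480 ≈ 1.273; 2 = 461 / 429 ≈ 1.075; 3 = 629 / 520 ≈ 1.210.
|Δ from 1.250|: 1 0.023; 2 0.175; 3 0.040.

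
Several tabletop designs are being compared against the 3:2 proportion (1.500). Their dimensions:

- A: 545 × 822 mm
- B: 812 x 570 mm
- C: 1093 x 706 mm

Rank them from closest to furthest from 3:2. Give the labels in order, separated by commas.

A, C, B

A: 822/545 ≈ 1.508 → |1.508 − 1.500| = 0.008
B: 812/570 ≈ 1.425 → |1.425 − 1.500| = 0.075
C: 1093/706 ≈ 1.548 → |1.548 − 1.500| = 0.048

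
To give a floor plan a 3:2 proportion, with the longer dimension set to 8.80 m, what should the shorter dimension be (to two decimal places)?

3:2 = 1.50000.
Shorter side = 8.80 ÷ 1.50000 ≈ 5.8667 → 5.87 m.

5.87 m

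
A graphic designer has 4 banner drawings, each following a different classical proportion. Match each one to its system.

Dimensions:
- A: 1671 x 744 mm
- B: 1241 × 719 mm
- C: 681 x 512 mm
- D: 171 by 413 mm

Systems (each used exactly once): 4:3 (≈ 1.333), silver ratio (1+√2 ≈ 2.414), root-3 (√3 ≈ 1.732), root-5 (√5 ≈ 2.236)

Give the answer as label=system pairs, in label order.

A = 1671/744 ≈ 2.246 → root-5 (2.236)
B = 1241/719 ≈ 1.726 → root-3 (1.732)
C = 681/512 ≈ 1.330 → 4:3 (1.333)
D = 413/171 ≈ 2.415 → silver ratio (2.414)

A=root-5, B=root-3, C=4:3, D=silver ratio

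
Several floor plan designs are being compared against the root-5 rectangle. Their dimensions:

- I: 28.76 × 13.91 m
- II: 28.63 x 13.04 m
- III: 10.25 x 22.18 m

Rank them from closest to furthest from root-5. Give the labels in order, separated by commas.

Ratios: I = 28.76 / 13.91 ≈ 2.068; II = 28.63 / 13.04 ≈ 2.196; III = 22.18 / 10.25 ≈ 2.164.
|Δ from 2.236|: I 0.168; II 0.040; III 0.072.

II, III, I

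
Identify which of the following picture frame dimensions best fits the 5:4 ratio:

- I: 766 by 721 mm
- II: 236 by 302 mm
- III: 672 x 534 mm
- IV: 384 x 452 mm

Target 5:4 ≈ 1.250.
I: 1.062 (Δ0.188)  II: 1.280 (Δ0.030)  III: 1.258 (Δ0.008)  IV: 1.177 (Δ0.073)

III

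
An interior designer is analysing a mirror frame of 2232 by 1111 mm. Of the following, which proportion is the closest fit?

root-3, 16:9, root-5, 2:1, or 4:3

2:1

2232/1111 ≈ 2.009. Nearest candidates are 2:1 (2.000, off by 0.009) and root-5 (2.236, off by 0.227).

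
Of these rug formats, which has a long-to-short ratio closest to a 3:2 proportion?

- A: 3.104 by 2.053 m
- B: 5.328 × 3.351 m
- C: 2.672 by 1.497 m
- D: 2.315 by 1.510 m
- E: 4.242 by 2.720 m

A

Target 3:2 ≈ 1.500.
A: 1.512 (Δ0.012)  B: 1.590 (Δ0.090)  C: 1.785 (Δ0.285)  D: 1.533 (Δ0.033)  E: 1.560 (Δ0.060)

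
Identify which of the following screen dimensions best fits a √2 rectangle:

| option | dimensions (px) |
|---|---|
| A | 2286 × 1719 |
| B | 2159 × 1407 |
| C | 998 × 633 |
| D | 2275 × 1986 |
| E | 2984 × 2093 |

E

Ratios (long/short): A ≈ 1.330; B ≈ 1.534; C ≈ 1.577; D ≈ 1.146; E ≈ 1.426.
root-2 ≈ 1.414; option E is nearest (Δ 0.012).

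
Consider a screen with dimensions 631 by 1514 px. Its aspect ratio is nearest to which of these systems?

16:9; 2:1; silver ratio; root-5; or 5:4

1514/631 ≈ 2.399. Nearest candidates are silver ratio (2.414, off by 0.015) and root-5 (2.236, off by 0.163).

silver ratio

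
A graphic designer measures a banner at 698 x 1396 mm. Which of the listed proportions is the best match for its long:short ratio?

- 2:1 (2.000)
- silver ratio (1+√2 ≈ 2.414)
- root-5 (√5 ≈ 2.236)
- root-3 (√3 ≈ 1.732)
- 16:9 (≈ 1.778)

2:1

Ratio = 1396 / 698 ≈ 2.000.
Distances: 2:1 2.000 (Δ 0.000); silver ratio 2.414 (Δ 0.414); root-5 2.236 (Δ 0.236); root-3 1.732 (Δ 0.268); 16:9 1.778 (Δ 0.222).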